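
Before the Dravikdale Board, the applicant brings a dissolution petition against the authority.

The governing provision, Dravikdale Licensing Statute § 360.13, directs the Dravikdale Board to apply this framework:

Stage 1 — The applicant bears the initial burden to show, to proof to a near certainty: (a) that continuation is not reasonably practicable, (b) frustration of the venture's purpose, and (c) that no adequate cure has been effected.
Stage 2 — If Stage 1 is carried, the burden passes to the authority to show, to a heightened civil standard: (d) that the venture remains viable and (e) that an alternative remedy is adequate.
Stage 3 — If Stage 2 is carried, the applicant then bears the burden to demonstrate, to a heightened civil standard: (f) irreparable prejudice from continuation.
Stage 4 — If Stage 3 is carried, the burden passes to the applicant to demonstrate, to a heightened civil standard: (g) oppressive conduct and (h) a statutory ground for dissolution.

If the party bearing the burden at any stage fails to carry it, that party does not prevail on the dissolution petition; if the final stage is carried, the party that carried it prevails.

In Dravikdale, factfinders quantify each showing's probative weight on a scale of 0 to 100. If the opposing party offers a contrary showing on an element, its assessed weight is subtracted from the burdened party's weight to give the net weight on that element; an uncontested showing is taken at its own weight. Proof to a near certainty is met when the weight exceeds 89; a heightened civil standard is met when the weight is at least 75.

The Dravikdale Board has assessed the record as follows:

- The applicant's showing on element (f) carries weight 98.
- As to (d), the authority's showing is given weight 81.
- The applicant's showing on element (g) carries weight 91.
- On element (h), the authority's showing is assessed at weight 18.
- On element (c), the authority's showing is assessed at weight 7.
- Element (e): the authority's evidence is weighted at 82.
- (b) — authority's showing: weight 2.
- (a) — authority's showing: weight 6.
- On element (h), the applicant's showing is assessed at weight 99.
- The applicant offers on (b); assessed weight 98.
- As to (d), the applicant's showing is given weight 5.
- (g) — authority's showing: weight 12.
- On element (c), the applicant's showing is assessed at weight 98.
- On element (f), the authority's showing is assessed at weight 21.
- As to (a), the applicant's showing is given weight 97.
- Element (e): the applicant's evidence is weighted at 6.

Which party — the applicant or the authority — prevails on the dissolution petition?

applicant

At Stage 1 the applicant must meet proof to a near certainty (weight exceeds 89): on (a) the weight is 97 less the opposing 6 gives net 91, > 89, so (a) meets the standard; on (b) the weight is 98 less the opposing 2 gives net 96, > 89, so (b) meets the standard; on (c) the weight is 98 less the opposing 7 gives net 91, > 89, so (c) meets the standard.
  All elements met. The burden passes to the authority.
At Stage 2 the authority must meet a heightened civil standard (weight is at least 75): on (d) the weight is 81 less the opposing 5 gives net 76, which does reach 75, so (d) meets the standard; on (e) the weight is 82 less the opposing 6 gives net 76, ≥ 75, so (e) meets the standard.
  Stage 2 is satisfied; the onus moves to the applicant.
At Stage 3 the applicant must meet a heightened civil standard (weight is at least 75): on (f) the weight is 98 less the opposing 21 gives net 77, ≥ 75, so (f) meets the standard.
  Stage 3 is satisfied; the applicant continues to bear the burden.
At Stage 4 the applicant must meet a heightened civil standard (weight is at least 75): on (g) the weight is 91 less the opposing 12 gives net 79, ≥ 75, so (g) meets the standard; on (h) the weight is 99 less the opposing 18 gives net 81, which does reach 75, so (h) meets the standard.
  Stage 4 carried; the final stage is satisfied.
Every stage carried; the applicant prevails.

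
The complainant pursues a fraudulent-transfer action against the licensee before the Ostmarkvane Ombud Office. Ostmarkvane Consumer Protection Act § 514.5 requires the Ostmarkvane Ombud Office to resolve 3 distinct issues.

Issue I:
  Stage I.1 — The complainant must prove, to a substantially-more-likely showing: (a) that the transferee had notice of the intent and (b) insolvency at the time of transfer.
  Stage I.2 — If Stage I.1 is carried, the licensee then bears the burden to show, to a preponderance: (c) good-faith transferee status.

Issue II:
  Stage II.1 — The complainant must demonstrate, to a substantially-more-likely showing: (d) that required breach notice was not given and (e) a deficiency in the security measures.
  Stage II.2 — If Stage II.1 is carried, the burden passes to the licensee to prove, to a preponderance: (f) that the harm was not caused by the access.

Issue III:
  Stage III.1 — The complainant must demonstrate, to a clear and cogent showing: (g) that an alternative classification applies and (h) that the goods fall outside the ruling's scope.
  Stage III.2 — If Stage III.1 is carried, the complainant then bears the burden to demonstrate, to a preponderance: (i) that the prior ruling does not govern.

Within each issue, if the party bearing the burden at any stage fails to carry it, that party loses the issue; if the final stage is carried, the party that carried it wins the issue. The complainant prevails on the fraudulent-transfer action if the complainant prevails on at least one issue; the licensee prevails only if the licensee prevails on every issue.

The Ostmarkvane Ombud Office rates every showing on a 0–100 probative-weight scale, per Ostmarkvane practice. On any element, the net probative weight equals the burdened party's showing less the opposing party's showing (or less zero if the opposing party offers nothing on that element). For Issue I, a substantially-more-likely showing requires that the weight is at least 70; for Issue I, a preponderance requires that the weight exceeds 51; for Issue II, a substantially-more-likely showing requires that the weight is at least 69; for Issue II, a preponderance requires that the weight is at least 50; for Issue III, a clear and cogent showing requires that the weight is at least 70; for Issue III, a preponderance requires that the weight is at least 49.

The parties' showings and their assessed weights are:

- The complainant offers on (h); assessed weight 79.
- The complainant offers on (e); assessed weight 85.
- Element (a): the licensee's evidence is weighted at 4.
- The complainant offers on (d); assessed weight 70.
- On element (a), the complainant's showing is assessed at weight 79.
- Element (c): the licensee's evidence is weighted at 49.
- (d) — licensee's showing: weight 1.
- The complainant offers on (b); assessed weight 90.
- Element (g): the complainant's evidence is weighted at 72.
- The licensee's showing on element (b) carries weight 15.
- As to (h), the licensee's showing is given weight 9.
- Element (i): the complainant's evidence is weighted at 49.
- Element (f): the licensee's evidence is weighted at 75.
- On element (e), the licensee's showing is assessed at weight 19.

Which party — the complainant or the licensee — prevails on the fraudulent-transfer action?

— Issue I —
Stage I.1 (complainant, a substantially-more-likely showing, weight is at least 70): (a) net 79−4=75 ≥ 70 — meets; (b) net 90−15=75 ≥ 70 — meets.
  The complainant carries Stage I.1; the licensee now bears the burden.
Stage I.2 (licensee, a preponderance, weight exceeds 51): (c) 49 ≤ 51 — fails.
  Stage I.2 not carried; the licensee fails its burden.
The complainant prevails on this issue.
— Issue II —
At Stage II.1 the complainant must meet a substantially-more-likely showing (weight is at least 69): on (d) the weight is 70 less the opposing 1 gives net 69, ≥ 69, so (d) meets the standard; on (e) the weight is 85 less the opposing 19 gives net 66, which does not reach 69, so (e) does not meet the standard.
  The complainant does not carry Stage II.1.
So the licensee prevails on this issue.
— Issue III —
Stage III.1 — burden on complainant; standard: a clear and cogent showing (weight is at least 70).
    (g): 72 ≥ 70 [met]
    (h): 79 − 9 = 70 ≥ 70 [met]
  All elements met. The complainant retains the burden for Stage III.2.
Stage III.2 — burden on complainant; standard: a preponderance (weight is at least 49).
    (i): 49 ≥ 49 [met]
  The complainant carries the last stage.
With every stage satisfied, the complainant prevails on this issue.
Per-issue: Issue I → complainant; Issue II → licensee; Issue III → complainant. The complainant must prevail on at least one issue; overall, the complainant prevails.

complainant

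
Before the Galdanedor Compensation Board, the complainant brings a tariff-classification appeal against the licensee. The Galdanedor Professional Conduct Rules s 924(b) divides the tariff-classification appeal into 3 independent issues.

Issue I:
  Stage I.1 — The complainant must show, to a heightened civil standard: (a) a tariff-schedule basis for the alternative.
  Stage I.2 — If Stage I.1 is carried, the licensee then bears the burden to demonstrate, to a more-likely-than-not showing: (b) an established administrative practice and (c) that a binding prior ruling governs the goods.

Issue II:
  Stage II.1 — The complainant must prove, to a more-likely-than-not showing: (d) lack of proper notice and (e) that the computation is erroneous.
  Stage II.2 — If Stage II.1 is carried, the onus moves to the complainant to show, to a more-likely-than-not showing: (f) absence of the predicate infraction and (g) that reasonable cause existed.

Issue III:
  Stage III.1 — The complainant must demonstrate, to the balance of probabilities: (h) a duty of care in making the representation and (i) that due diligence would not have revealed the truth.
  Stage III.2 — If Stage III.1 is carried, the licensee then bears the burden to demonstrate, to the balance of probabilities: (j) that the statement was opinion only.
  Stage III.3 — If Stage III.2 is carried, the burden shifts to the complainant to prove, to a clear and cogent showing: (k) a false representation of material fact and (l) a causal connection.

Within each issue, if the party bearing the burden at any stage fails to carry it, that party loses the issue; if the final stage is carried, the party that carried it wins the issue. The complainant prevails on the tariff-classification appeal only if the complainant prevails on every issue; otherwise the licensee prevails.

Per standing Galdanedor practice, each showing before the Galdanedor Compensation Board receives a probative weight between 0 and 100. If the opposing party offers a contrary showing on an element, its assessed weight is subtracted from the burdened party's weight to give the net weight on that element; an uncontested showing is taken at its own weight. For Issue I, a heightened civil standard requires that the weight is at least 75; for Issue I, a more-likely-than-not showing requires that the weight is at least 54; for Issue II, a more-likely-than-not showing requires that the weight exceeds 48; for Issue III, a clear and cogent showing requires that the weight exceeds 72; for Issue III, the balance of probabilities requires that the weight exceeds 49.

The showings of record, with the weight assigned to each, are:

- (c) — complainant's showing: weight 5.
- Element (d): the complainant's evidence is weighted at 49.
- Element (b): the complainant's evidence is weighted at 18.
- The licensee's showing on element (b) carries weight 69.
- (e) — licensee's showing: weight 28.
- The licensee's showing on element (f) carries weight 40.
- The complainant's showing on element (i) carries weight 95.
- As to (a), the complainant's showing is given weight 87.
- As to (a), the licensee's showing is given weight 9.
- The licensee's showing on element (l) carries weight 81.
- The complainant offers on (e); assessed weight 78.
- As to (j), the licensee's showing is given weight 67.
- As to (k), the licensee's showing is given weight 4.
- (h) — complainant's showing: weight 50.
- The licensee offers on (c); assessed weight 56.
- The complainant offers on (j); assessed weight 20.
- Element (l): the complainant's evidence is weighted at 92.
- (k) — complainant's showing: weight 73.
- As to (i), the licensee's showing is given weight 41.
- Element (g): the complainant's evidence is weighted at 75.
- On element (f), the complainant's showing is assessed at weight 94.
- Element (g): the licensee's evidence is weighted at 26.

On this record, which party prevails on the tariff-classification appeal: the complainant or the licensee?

complainant

— Issue I —
Stage I.1 (complainant, a heightened civil standard, weight is at least 75): (a) net 87−9=78 ≥ 75 — meets.
  Stage I.1 carried; the burden shifts to the licensee.
Stage I.2 (licensee, a more-likely-than-not showing, weight is at least 54): (b) net 69−18=51 < 54 — fails; (c) net 56−5=51 < 54 — fails.
  Stage I.2 not carried; the licensee fails its burden.
The complainant prevails on this issue.
— Issue II —
Stage II.1 (complainant, a more-likely-than-not showing, weight exceeds 48): (d) 49 > 48 — meets; (e) net 78−28=50 > 48 — meets.
  Stage II.1 carried; the burden remains with the complainant.
Stage II.2 (complainant, a more-likely-than-not showing, weight exceeds 48): (f) net 94−40=54 > 48 — meets; (g) net 75−26=49 > 48 — meets.
  The complainant carries the last stage.
With every stage satisfied, the complainant prevails on this issue.
— Issue III —
Stage III.1 — burden on complainant; standard: the balance of probabilities (weight exceeds 49).
    (h): 50 > 49 [met]
    (i): 95 − 41 = 54 > 49 [met]
  Stage III.1 is satisfied; the onus moves to the licensee.
Stage III.2 — burden on licensee; standard: the balance of probabilities (weight exceeds 49).
    (j): 67 − 20 = 47 ≤ 49 [not met]
  The licensee does not carry Stage III.2.
So the complainant prevails on this issue.
Per-issue: Issue I → complainant; Issue II → complainant; Issue III → complainant. The complainant must prevail on every issue; overall, the complainant prevails.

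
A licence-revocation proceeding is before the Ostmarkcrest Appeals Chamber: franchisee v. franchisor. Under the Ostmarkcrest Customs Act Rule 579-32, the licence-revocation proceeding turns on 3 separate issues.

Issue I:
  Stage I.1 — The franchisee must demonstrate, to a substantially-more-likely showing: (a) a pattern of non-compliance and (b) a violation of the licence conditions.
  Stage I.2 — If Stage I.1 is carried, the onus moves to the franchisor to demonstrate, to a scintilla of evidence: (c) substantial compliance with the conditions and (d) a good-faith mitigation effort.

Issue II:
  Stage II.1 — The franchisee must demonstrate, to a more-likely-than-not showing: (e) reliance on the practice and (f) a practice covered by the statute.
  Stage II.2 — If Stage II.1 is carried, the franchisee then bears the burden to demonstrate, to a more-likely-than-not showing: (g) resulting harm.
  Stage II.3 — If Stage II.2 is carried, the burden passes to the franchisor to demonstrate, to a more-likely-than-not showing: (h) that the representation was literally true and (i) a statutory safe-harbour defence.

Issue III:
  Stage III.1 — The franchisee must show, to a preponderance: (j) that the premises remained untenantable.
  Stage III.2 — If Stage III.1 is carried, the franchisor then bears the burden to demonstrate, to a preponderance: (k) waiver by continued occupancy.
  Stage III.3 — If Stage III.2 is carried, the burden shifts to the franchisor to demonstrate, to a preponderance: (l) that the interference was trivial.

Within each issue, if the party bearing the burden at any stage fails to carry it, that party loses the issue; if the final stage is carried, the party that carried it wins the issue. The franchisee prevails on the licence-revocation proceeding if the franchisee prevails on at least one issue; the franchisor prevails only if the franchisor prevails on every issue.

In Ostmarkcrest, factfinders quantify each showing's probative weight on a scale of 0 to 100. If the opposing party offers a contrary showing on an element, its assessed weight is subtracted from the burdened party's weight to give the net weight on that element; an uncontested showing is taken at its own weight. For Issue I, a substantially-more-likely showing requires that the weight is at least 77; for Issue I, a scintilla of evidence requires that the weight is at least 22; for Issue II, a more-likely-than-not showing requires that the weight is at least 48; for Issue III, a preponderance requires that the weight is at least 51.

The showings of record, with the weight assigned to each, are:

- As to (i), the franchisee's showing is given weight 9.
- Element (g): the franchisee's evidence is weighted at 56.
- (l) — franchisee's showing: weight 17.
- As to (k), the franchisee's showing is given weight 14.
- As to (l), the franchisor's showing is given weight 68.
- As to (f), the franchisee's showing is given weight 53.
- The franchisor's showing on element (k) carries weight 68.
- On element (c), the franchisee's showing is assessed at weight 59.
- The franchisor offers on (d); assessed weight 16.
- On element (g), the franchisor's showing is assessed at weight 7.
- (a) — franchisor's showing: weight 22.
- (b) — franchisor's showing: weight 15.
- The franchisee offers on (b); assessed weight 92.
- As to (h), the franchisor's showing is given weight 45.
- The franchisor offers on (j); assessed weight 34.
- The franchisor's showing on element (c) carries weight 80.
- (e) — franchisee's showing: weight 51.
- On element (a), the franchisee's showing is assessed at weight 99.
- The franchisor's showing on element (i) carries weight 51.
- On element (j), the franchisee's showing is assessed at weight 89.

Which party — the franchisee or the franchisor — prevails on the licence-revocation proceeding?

— Issue I —
Stage I.1 — burden on franchisee; standard: a substantially-more-likely showing (weight is at least 77).
    (a): 99 − 22 = 77 ≥ 77 [met]
    (b): 92 − 15 = 77 ≥ 77 [met]
  The franchisee carries Stage I.1; the franchisor now bears the burden.
Stage I.2 — burden on franchisor; standard: a scintilla of evidence (weight is at least 22).
    (c): 80 − 59 = 21 < 22 [not met]
    (d): 16 < 22 [not met]
  Stage I.2 not carried; the franchisor fails its burden.
The analysis ends at Stage I.2; the franchisee prevails on this issue.
— Issue II —
Stage II.1 — burden on franchisee; standard: a more-likely-than-not showing (weight is at least 48).
    (e): 51 ≥ 48 [met]
    (f): 53 ≥ 48 [met]
  All elements met. The franchisee retains the burden for Stage II.2.
Stage II.2 — burden on franchisee; standard: a more-likely-than-not showing (weight is at least 48).
    (g): 56 − 7 = 49 ≥ 48 [met]
  All elements met. The burden passes to the franchisor.
Stage II.3 — burden on franchisor; standard: a more-likely-than-not showing (weight is at least 48).
    (h): 45 < 48 [not met]
    (i): 51 − 9 = 42 < 48 [not met]
  Not every element is met, so the franchisor fails to carry Stage II.3.
So the franchisee prevails on this issue.
— Issue III —
Stage III.1 (franchisee, a preponderance, weight is at least 51): (j) net 89−34=55 ≥ 51 — meets.
  Stage III.1 carried; the burden shifts to the franchisor.
Stage III.2 (franchisor, a preponderance, weight is at least 51): (k) net 68−14=54 ≥ 51 — meets.
  All elements met. The franchisor retains the burden for Stage III.3.
Stage III.3 (franchisor, a preponderance, weight is at least 51): (l) net 68−17=51 ≥ 51 — meets.
  Stage III.3 carried; the final stage is satisfied.
All stages carried — the franchisor prevails on this issue.
Per-issue: Issue I → franchisee; Issue II → franchisee; Issue III → franchisor. The franchisee must prevail on at least one issue; overall, the franchisee prevails.

franchisee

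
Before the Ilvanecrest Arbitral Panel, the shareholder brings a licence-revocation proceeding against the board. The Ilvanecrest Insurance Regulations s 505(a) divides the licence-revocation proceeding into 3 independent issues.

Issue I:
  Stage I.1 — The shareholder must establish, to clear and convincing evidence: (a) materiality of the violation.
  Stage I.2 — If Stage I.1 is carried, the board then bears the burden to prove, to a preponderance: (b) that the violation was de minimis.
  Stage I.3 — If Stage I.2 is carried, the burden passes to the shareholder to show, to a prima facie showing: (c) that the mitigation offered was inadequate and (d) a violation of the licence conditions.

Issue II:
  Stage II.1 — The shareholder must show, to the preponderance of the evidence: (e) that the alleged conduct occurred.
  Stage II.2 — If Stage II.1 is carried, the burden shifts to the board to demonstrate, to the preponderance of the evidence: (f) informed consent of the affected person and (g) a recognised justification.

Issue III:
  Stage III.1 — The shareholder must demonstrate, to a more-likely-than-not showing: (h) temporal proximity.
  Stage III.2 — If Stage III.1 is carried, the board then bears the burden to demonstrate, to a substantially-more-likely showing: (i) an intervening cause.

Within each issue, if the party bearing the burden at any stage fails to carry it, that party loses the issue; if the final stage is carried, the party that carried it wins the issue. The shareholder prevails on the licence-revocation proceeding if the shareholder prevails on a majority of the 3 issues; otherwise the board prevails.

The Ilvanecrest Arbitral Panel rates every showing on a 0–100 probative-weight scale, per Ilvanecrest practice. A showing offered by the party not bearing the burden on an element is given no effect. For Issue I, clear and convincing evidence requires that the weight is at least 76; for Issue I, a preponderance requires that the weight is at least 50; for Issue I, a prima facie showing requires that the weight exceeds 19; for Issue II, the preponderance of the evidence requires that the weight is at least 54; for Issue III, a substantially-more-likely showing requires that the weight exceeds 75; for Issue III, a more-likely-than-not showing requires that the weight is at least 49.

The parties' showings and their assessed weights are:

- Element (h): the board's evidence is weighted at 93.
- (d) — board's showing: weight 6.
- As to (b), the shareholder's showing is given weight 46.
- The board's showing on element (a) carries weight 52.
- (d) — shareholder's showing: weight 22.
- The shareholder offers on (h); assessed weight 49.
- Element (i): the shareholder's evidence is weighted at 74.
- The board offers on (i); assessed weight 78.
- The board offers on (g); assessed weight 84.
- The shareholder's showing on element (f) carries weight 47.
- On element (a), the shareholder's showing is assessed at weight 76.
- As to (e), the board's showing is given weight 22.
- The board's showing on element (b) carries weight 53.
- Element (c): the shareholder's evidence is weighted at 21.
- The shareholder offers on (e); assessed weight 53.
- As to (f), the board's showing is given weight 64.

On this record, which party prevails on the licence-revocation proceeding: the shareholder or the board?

— Issue I —
At Stage I.1 the shareholder must meet clear and convincing evidence (weight is at least 76): on (a) the weight is 76 (the board's 52 is given no effect), which does reach 76, so (a) meets the standard.
  Stage I.1 is satisfied; the onus moves to the board.
At Stage I.2 the board must meet a preponderance (weight is at least 50): on (b) the weight is 53 (the shareholder's 46 is given no effect), which does reach 50, so (b) meets the standard.
  The board carries Stage I.2; the shareholder now bears the burden.
At Stage I.3 the shareholder must meet a prima facie showing (weight exceeds 19): on (c) the weight is 21, which does exceed 19, so (c) meets the standard; on (d) the weight is 22 (the board's 6 is given no effect), which does exceed 19, so (d) meets the standard.
  The shareholder carries the last stage.
With every stage satisfied, the shareholder prevails on this issue.
— Issue II —
At Stage II.1 the shareholder must meet the preponderance of the evidence (weight is at least 54): on (e) the weight is 53 (the board's 22 is given no effect), which does not reach 54, so (e) does not meet the standard.
  The shareholder does not carry Stage II.1.
So the board prevails on this issue.
— Issue III —
Stage III.1 (shareholder, a more-likely-than-not showing, weight is at least 49): (h) 49 (board's 93 disregarded) ≥ 49 — meets.
  All elements met. The burden passes to the board.
Stage III.2 (board, a substantially-more-likely showing, weight exceeds 75): (i) 78 (shareholder's 74 disregarded) > 75 — meets.
  The board carries the last stage.
With every stage satisfied, the board prevails on this issue.
Per-issue: Issue I → shareholder; Issue II → board; Issue III → board. The shareholder must prevail on a majority of issues; overall, the board prevails.

board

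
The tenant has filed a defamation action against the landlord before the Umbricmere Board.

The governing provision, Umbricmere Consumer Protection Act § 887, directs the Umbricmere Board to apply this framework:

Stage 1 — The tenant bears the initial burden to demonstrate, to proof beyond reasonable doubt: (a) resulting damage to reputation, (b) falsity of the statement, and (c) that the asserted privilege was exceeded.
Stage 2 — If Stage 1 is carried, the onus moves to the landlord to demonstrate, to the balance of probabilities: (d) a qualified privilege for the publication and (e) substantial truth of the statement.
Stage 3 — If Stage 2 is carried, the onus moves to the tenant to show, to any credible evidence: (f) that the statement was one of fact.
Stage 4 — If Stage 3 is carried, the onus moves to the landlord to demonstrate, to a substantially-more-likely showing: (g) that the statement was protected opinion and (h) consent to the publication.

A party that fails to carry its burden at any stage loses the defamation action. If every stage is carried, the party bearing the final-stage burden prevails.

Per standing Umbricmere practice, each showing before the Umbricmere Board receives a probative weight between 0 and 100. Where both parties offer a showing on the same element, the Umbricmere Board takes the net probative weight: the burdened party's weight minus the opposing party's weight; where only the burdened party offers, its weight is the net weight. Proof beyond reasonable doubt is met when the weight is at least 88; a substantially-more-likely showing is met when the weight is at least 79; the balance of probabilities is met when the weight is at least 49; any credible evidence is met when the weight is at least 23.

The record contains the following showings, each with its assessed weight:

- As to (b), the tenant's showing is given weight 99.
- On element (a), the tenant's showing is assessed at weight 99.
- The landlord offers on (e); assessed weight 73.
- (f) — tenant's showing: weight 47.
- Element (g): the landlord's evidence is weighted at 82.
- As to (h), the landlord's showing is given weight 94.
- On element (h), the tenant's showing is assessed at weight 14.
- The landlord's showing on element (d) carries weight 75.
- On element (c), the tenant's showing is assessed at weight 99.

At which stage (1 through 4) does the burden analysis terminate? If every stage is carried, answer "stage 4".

At Stage 1 the tenant must meet proof beyond reasonable doubt (weight is at least 88): on (a) the weight is 99, ≥ 88, so (a) meets the standard; on (b) the weight is 99, ≥ 88, so (b) meets the standard; on (c) the weight is 99, ≥ 88, so (c) meets the standard.
  Stage 1 carried; the burden shifts to the landlord.
At Stage 2 the landlord must meet the balance of probabilities (weight is at least 49): on (d) the weight is 75, ≥ 49, so (d) meets the standard; on (e) the weight is 73, which does reach 49, so (e) meets the standard.
  Stage 2 carried; the burden shifts to the tenant.
At Stage 3 the tenant must meet any credible evidence (weight is at least 23): on (f) the weight is 47, ≥ 23, so (f) meets the standard.
  Stage 3 carried; the burden shifts to the landlord.
At Stage 4 the landlord must meet a substantially-more-likely showing (weight is at least 79): on (g) the weight is 82, ≥ 79, so (g) meets the standard; on (h) the weight is 94 less the opposing 14 gives net 80, which does reach 79, so (h) meets the standard.
  Stage 4 carried; the final stage is satisfied.
Every stage carried; the landlord prevails.

stage 4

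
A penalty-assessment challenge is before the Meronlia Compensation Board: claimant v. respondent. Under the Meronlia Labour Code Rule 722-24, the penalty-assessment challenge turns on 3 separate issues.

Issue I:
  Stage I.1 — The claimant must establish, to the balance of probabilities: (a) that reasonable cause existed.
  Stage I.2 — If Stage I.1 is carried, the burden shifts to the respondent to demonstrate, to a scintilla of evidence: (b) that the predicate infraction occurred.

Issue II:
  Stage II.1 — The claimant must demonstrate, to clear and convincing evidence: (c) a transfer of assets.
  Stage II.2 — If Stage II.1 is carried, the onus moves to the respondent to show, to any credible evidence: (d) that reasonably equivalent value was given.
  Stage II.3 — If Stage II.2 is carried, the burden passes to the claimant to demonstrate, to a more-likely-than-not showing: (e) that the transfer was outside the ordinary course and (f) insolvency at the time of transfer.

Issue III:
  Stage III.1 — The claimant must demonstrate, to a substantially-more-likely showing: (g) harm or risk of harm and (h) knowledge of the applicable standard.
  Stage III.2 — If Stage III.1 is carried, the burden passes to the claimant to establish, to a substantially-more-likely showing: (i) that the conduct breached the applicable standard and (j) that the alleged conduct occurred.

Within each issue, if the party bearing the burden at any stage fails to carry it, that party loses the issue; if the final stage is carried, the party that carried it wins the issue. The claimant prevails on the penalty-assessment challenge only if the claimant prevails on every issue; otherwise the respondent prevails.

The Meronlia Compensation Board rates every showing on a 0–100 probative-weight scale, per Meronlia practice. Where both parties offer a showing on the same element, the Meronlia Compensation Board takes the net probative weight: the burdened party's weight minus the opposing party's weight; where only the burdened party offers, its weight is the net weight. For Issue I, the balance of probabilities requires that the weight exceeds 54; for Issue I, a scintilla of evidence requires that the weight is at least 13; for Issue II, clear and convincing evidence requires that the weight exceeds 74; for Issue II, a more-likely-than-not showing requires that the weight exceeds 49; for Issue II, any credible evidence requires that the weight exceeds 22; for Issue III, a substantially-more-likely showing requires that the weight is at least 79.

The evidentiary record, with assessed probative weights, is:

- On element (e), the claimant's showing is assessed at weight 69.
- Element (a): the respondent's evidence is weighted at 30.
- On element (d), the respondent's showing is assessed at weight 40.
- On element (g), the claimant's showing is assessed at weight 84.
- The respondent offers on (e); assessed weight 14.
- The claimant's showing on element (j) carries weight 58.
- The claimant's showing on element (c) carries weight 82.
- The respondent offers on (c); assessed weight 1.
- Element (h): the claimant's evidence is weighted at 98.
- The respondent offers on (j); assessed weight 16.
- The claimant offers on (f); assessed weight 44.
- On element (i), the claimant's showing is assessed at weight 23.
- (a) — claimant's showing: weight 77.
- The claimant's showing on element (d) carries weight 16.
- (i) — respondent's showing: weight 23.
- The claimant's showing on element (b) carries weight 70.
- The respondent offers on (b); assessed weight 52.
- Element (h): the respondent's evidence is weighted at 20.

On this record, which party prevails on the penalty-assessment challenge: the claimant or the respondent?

— Issue I —
At Stage I.1 the claimant must meet the balance of probabilities (weight exceeds 54): on (a) the weight is 77 less the opposing 30 gives net 47, ≤ 54, so (a) does not meet the standard.
  Not every element is met, so the claimant fails to carry Stage I.1.
The analysis ends at Stage I.1; the respondent prevails on this issue.
— Issue II —
At Stage II.1 the claimant must meet clear and convincing evidence (weight exceeds 74): on (c) the weight is 82 less the opposing 1 gives net 81, > 74, so (c) meets the standard.
  Stage II.1 is satisfied; the onus moves to the respondent.
At Stage II.2 the respondent must meet any credible evidence (weight exceeds 22): on (d) the weight is 40 less the opposing 16 gives net 24, > 22, so (d) meets the standard.
  The respondent carries Stage II.2; the claimant now bears the burden.
At Stage II.3 the claimant must meet a more-likely-than-not showing (weight exceeds 49): on (e) the weight is 69 less the opposing 14 gives net 55, which does exceed 49, so (e) meets the standard; on (f) the weight is 44, which does not exceed 49, so (f) does not meet the standard.
  The claimant does not carry Stage II.3.
The respondent prevails on this issue.
— Issue III —
Stage III.1 (claimant, a substantially-more-likely showing, weight is at least 79): (g) 84 ≥ 79 — meets; (h) net 98−20=78 < 79 — fails.
  Not every element is met, so the claimant fails to carry Stage III.1.
The respondent prevails on this issue.
Per-issue: Issue I → respondent; Issue II → respondent; Issue III → respondent. The claimant must prevail on every issue; overall, the respondent prevails.

respondent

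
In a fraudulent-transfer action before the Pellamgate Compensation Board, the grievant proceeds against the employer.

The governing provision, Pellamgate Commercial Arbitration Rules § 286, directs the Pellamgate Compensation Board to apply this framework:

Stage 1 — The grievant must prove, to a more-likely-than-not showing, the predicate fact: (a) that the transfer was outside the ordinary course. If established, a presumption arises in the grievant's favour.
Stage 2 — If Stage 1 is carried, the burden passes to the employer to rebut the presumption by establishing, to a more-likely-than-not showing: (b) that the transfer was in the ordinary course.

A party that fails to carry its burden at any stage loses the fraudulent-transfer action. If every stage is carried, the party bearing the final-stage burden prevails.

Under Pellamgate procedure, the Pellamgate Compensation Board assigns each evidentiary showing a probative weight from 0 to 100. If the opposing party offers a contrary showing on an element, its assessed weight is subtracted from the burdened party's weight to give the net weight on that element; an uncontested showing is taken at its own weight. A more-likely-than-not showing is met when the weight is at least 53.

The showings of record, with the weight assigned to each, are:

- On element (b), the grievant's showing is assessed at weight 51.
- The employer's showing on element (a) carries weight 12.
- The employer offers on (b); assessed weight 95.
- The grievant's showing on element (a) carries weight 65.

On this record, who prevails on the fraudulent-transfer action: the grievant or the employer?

grievant

Stage 1 — burden on grievant; standard: a more-likely-than-not showing (weight is at least 53).
    (a): 65 − 12 = 53 ≥ 53 [met]
  All elements met. The burden passes to the employer.
Stage 2 — burden on employer; standard: a more-likely-than-not showing (weight is at least 53).
    (b): 95 − 51 = 44 < 53 [not met]
  Stage 2 not carried; the employer fails its burden.
So the grievant prevails.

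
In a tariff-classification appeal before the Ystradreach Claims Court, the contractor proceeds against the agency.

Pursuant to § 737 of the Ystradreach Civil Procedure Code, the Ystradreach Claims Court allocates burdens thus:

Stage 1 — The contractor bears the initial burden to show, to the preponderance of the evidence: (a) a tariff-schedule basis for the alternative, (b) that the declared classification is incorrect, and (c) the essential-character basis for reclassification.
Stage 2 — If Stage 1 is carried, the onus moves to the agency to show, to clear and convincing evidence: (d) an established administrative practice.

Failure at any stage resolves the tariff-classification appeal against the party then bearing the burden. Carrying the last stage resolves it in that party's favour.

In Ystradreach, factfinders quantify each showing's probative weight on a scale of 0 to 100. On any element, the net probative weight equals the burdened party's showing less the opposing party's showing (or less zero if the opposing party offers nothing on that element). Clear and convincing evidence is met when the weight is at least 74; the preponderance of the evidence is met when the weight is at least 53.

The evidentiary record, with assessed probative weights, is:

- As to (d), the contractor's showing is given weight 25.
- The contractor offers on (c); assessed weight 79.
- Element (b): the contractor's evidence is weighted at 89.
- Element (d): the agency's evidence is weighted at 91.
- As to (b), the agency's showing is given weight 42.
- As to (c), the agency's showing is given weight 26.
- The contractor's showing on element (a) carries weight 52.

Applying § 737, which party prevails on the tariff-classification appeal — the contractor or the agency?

At Stage 1 the contractor must meet the preponderance of the evidence (weight is at least 53): on (a) the weight is 52, < 53, so (a) does not meet the standard; on (b) the weight is 89 less the opposing 42 gives net 47, < 53, so (b) does not meet the standard; on (c) the weight is 79 less the opposing 26 gives net 53, which does reach 53, so (c) meets the standard.
  Not every element is met, so the contractor fails to carry Stage 1.
The analysis ends at Stage 1; the agency prevails.

agency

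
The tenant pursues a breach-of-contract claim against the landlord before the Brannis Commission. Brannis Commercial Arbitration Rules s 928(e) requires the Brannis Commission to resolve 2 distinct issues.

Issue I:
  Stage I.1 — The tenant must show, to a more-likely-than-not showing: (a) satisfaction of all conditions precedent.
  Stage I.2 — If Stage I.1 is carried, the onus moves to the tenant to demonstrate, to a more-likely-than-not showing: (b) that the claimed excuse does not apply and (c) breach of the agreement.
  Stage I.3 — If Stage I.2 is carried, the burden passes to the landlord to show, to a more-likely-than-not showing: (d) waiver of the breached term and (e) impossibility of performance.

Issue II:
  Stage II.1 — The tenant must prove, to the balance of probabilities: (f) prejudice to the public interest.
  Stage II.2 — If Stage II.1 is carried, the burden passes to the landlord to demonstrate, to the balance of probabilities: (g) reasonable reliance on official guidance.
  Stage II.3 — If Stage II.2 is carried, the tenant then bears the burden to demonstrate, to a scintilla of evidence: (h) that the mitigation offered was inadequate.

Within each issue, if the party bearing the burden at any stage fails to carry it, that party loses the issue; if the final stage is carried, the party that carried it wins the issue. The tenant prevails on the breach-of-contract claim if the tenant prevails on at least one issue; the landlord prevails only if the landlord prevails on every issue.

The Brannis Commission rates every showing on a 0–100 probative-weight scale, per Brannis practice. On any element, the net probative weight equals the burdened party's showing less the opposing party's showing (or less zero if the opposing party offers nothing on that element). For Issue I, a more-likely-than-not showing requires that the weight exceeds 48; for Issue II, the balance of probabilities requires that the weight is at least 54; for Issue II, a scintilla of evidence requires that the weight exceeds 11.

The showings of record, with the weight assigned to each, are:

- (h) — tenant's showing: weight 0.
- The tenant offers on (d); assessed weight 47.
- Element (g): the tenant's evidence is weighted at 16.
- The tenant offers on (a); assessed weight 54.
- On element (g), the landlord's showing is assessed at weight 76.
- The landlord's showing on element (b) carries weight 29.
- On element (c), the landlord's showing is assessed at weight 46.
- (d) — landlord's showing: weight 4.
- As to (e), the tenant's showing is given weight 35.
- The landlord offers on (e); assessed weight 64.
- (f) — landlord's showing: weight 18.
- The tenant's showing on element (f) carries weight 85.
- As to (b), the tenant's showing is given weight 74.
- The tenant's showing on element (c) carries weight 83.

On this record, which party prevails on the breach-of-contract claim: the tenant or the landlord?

— Issue I —
At Stage I.1 the tenant must meet a more-likely-than-not showing (weight exceeds 48): on (a) the weight is 54, > 48, so (a) meets the standard.
  All elements met. The tenant retains the burden for Stage I.2.
At Stage I.2 the tenant must meet a more-likely-than-not showing (weight exceeds 48): on (b) the weight is 74 less the opposing 29 gives net 45, ≤ 48, so (b) does not meet the standard; on (c) the weight is 83 less the opposing 46 gives net 37, ≤ 48, so (c) does not meet the standard.
  Not every element is met, so the tenant fails to carry Stage I.2.
The analysis ends at Stage I.2; the landlord prevails on this issue.
— Issue II —
Stage II.1 — burden on tenant; standard: the balance of probabilities (weight is at least 54).
    (f): 85 − 18 = 67 ≥ 54 [met]
  All elements met. The burden passes to the landlord.
Stage II.2 — burden on landlord; standard: the balance of probabilities (weight is at least 54).
    (g): 76 − 16 = 60 ≥ 54 [met]
  Stage II.2 is satisfied; the onus moves to the tenant.
Stage II.3 — burden on tenant; standard: a scintilla of evidence (weight exceeds 11).
    (h): 0 ≤ 11 [not met]
  Stage II.3 not carried; the tenant fails its burden.
The analysis ends at Stage II.3; the landlord prevails on this issue.
Per-issue: Issue I → landlord; Issue II → landlord. The tenant must prevail on at least one issue; overall, the landlord prevails.

landlord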